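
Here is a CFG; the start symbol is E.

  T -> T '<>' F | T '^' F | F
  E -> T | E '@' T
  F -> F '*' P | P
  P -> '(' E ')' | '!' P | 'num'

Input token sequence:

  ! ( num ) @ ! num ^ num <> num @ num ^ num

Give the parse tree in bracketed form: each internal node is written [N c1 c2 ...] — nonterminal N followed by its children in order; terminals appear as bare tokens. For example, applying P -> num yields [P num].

[E [E [E [T [F [P ! [P ( [E [T [F [P num]]]] )]]]]] @ [T [T [T [F [P ! [P num]]]] ^ [F [P num]]] <> [F [P num]]]] @ [T [T [F [P num]]] ^ [F [P num]]]]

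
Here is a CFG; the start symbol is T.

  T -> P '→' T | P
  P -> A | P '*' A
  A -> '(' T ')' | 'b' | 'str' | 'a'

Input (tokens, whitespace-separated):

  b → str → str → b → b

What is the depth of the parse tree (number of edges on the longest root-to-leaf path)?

7

[T [P [A b]] → [T [P [A str]] → [T [P [A str]] → [T [P [A b]] → [T [P [A b]]]]]]]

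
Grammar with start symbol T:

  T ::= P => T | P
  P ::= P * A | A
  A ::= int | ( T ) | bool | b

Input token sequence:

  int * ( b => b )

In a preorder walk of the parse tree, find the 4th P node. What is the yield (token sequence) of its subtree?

[T [P [P [A int]] * [A ( [T [P [A b]] => [T [P [A b]]]] )]]]

b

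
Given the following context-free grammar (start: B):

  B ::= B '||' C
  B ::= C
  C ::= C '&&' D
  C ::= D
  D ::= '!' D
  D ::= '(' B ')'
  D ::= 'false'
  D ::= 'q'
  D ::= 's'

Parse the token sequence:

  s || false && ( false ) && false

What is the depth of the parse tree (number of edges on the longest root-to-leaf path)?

[B [B [C [D s]]] || [C [C [C [D false]] && [D ( [B [C [D false]]] )]] && [D false]]]

7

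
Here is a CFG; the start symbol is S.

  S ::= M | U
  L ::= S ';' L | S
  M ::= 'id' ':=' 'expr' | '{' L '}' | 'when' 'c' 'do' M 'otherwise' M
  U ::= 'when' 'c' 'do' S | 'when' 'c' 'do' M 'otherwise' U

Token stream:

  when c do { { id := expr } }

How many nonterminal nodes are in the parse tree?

10

[S [U when c do [S [M { [L [S [M { [L [S [M id := expr]]] }]]] }]]]]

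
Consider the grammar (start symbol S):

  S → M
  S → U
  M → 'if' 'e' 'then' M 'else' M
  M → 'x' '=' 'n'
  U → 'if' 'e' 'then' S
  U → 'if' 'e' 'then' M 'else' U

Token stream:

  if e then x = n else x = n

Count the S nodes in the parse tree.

1

[S [M if e then [M x = n] else [M x = n]]]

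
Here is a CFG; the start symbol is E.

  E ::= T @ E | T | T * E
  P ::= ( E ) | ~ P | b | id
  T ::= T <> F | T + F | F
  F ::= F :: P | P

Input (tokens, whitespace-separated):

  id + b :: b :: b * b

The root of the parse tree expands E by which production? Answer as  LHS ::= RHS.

[E [T [T [F [P id]]] + [F [F [F [P b]] :: [P b]] :: [P b]]] * [E [T [F [P b]]]]]

E ::= T * E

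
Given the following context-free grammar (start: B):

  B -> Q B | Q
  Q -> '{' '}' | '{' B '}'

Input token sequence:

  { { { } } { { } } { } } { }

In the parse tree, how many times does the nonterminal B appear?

7

[B [Q { [B [Q { [B [Q { }]] }] [B [Q { [B [Q { }]] }] [B [Q { }]]]] }] [B [Q { }]]]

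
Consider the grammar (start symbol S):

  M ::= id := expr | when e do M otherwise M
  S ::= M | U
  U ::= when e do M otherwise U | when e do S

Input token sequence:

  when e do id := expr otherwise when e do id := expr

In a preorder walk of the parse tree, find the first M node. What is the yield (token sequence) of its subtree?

id := expr

[S [U when e do [M id := expr] otherwise [U when e do [S [M id := expr]]]]]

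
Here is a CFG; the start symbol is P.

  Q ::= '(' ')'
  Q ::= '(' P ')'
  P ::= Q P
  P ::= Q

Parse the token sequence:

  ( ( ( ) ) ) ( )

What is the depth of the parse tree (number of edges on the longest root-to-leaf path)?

[P [Q ( [P [Q ( [P [Q ( )]] )]] )] [P [Q ( )]]]

6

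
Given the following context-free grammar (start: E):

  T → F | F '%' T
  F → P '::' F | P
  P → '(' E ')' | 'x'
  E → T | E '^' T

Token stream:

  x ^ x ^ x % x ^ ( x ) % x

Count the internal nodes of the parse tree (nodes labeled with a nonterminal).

[E [E [E [E [T [F [P x]]]] ^ [T [F [P x]]]] ^ [T [F [P x]] % [T [F [P x]]]]] ^ [T [F [P ( [E [T [F [P x]]]] )]] % [T [F [P x]]]]]

26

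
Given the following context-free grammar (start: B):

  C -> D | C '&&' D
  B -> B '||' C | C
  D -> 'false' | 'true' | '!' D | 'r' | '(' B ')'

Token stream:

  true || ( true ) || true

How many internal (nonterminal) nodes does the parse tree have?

12

[B [B [B [C [D true]]] || [C [D ( [B [C [D true]]] )]]] || [C [D true]]]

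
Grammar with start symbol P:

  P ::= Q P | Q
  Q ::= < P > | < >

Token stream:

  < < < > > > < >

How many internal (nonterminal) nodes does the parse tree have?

8

[P [Q < [P [Q < [P [Q < >]] >]] >] [P [Q < >]]]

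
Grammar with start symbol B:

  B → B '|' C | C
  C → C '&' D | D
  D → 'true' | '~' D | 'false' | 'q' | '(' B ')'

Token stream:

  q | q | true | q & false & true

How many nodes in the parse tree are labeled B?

[B [B [B [B [C [D q]]] | [C [D q]]] | [C [D true]]] | [C [C [C [D q]] & [D false]] & [D true]]]

4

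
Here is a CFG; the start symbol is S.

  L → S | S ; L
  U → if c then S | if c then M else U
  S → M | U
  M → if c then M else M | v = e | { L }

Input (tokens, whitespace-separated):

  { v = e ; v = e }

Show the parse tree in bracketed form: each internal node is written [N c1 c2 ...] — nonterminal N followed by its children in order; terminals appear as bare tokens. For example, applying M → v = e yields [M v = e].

[S [M { [L [S [M v = e]] ; [L [S [M v = e]]]] }]]

S
M
{ L }
{ S ; L }
{ M ; L }
{ v = e ; L }
{ v = e ; S }
{ v = e ; M }
{ v = e ; v = e }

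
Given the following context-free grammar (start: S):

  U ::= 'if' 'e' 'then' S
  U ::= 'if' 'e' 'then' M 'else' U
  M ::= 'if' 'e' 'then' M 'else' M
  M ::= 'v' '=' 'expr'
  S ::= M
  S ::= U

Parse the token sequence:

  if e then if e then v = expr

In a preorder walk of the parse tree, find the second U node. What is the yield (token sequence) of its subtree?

if e then v = expr

[S [U if e then [S [U if e then [S [M v = expr]]]]]]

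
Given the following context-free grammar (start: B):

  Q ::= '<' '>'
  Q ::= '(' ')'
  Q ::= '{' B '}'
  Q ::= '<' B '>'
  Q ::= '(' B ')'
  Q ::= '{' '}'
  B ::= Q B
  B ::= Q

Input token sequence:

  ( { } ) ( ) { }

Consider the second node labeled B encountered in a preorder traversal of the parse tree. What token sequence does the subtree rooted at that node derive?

[B [Q ( [B [Q { }]] )] [B [Q ( )] [B [Q { }]]]]

{ }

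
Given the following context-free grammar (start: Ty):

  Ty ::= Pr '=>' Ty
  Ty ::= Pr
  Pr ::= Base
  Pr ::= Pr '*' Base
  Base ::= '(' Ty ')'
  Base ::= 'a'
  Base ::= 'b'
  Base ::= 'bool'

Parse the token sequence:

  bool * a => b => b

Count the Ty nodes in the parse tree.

[Ty [Pr [Pr [Base bool]] * [Base a]] => [Ty [Pr [Base b]] => [Ty [Pr [Base b]]]]]

3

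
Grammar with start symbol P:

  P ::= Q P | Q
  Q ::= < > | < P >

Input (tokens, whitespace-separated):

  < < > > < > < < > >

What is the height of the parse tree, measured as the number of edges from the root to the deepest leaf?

6

[P [Q < [P [Q < >]] >] [P [Q < >] [P [Q < [P [Q < >]] >]]]]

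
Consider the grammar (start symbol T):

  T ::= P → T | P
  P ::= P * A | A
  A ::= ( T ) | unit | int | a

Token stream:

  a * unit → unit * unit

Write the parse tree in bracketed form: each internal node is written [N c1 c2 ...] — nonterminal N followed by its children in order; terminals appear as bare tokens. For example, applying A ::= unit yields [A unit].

[T [P [P [A a]] * [A unit]] → [T [P [P [A unit]] * [A unit]]]]

T
P → T
P * A → T
A * A → T
a * A → T
a * unit → T
a * unit → P
a * unit → P * A
a * unit → A * A
a * unit → unit * A
a * unit → unit * unit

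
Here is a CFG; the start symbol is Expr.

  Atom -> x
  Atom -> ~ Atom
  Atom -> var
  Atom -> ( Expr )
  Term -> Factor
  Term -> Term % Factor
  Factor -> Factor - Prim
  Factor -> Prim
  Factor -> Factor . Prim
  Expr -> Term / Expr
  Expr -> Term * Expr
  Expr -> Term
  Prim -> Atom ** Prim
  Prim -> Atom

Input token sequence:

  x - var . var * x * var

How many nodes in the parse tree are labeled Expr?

3

[Expr [Term [Factor [Factor [Factor [Prim [Atom x]]] - [Prim [Atom var]]] . [Prim [Atom var]]]] * [Expr [Term [Factor [Prim [Atom x]]]] * [Expr [Term [Factor [Prim [Atom var]]]]]]]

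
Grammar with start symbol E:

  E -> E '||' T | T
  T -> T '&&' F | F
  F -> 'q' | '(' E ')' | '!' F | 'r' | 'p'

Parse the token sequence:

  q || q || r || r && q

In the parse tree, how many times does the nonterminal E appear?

4

[E [E [E [E [T [F q]]] || [T [F q]]] || [T [F r]]] || [T [T [F r]] && [F q]]]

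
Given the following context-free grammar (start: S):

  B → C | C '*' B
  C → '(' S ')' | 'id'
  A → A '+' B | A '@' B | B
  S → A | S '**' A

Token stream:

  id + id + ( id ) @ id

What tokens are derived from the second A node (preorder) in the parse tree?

[S [A [A [A [A [B [C id]]] + [B [C id]]] + [B [C ( [S [A [B [C id]]]] )]]] @ [B [C id]]]]

id + id + ( id )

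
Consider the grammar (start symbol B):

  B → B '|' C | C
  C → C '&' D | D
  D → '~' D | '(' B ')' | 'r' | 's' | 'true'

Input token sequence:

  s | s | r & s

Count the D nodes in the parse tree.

[B [B [B [C [D s]]] | [C [D s]]] | [C [C [D r]] & [D s]]]

4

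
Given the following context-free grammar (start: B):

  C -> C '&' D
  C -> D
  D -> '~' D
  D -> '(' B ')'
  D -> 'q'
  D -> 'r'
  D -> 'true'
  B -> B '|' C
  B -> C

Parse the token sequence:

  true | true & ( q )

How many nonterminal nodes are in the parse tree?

11

[B [B [C [D true]]] | [C [C [D true]] & [D ( [B [C [D q]]] )]]]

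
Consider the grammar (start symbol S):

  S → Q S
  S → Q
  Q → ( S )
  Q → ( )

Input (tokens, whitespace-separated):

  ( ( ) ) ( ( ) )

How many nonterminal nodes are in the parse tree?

8

[S [Q ( [S [Q ( )]] )] [S [Q ( [S [Q ( )]] )]]]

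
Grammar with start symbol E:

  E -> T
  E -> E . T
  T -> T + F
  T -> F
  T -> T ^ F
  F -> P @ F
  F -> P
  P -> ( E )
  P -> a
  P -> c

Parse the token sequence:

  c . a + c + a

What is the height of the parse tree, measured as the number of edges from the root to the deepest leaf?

[E [E [T [F [P c]]]] . [T [T [T [F [P a]]] + [F [P c]]] + [F [P a]]]]

6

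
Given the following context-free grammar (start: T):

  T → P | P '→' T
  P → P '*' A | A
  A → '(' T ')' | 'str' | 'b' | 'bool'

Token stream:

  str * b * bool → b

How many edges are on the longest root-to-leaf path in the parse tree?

[T [P [P [P [A str]] * [A b]] * [A bool]] → [T [P [A b]]]]

5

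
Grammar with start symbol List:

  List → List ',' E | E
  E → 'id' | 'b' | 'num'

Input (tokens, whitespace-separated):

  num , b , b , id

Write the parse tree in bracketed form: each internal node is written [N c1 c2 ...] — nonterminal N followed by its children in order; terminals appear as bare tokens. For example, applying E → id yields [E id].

List
List , E
List , E , E
List , E , E , E
E , E , E , E
num , E , E , E
num , b , E , E
num , b , b , E
num , b , b , id

[List [List [List [List [E num]] , [E b]] , [E b]] , [E id]]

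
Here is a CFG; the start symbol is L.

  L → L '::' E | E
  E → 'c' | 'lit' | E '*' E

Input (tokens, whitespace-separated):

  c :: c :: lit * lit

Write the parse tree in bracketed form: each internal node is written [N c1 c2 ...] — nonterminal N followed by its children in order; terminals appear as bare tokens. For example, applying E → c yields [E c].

[L [L [L [E c]] :: [E c]] :: [E [E lit] * [E lit]]]

L
L :: E
L :: E :: E
E :: E :: E
c :: E :: E
c :: c :: E
c :: c :: E * E
c :: c :: lit * E
c :: c :: lit * lit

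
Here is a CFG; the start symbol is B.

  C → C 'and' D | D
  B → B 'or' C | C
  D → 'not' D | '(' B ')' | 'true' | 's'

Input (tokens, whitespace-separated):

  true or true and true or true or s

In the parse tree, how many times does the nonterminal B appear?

[B [B [B [B [C [D true]]] or [C [C [D true]] and [D true]]] or [C [D true]]] or [C [D s]]]

4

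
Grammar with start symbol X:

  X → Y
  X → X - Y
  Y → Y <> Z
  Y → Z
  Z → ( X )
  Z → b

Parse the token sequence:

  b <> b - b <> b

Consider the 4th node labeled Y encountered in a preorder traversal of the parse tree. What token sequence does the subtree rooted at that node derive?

[X [X [Y [Y [Z b]] <> [Z b]]] - [Y [Y [Z b]] <> [Z b]]]

b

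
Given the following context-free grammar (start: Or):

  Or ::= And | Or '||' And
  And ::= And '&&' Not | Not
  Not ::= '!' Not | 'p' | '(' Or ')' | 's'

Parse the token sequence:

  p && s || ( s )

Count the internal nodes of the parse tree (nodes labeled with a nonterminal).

11

[Or [Or [And [And [Not p]] && [Not s]]] || [And [Not ( [Or [And [Not s]]] )]]]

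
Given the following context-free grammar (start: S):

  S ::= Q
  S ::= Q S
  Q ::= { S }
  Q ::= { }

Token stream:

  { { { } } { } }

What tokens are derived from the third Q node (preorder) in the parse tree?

{ }

[S [Q { [S [Q { [S [Q { }]] }] [S [Q { }]]] }]]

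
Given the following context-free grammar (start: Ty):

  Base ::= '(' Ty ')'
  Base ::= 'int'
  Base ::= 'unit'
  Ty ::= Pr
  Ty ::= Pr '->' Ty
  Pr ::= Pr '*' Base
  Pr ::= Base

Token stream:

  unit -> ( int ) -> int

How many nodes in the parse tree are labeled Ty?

4

[Ty [Pr [Base unit]] -> [Ty [Pr [Base ( [Ty [Pr [Base int]]] )]] -> [Ty [Pr [Base int]]]]]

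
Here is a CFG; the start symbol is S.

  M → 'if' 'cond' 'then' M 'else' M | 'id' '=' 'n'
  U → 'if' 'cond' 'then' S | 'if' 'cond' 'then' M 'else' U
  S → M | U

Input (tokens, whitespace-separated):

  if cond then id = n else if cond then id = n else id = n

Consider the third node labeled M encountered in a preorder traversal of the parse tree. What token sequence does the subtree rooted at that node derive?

if cond then id = n else id = n

[S [M if cond then [M id = n] else [M if cond then [M id = n] else [M id = n]]]]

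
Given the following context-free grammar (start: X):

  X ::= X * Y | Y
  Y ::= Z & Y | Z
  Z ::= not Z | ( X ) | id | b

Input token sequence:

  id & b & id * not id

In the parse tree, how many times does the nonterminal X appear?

2

[X [X [Y [Z id] & [Y [Z b] & [Y [Z id]]]]] * [Y [Z not [Z id]]]]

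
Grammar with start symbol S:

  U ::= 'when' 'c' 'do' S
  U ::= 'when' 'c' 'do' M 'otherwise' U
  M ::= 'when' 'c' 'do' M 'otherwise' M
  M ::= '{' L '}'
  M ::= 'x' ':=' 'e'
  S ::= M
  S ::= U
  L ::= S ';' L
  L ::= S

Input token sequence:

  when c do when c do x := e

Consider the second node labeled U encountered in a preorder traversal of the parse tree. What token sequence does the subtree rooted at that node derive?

[S [U when c do [S [U when c do [S [M x := e]]]]]]

when c do x := e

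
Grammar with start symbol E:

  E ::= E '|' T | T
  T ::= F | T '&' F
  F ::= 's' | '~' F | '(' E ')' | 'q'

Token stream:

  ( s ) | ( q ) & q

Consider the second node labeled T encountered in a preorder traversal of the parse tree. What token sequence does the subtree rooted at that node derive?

s

[E [E [T [F ( [E [T [F s]]] )]]] | [T [T [F ( [E [T [F q]]] )]] & [F q]]]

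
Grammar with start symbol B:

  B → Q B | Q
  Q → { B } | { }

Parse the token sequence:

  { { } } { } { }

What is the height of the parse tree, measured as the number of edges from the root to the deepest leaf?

4

[B [Q { [B [Q { }]] }] [B [Q { }] [B [Q { }]]]]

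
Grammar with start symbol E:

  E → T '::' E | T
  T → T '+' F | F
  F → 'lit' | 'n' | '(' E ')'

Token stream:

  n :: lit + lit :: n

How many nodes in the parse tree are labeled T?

4

[E [T [F n]] :: [E [T [T [F lit]] + [F lit]] :: [E [T [F n]]]]]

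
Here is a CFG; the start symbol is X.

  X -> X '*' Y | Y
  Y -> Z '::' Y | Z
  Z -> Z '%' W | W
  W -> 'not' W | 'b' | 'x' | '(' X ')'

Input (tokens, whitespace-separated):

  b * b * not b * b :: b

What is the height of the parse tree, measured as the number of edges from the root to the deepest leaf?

7

[X [X [X [X [Y [Z [W b]]]] * [Y [Z [W b]]]] * [Y [Z [W not [W b]]]]] * [Y [Z [W b]] :: [Y [Z [W b]]]]]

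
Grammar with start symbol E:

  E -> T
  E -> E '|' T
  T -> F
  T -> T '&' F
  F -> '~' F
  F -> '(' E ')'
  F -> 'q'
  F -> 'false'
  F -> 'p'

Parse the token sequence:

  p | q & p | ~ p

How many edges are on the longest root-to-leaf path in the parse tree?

5

[E [E [E [T [F p]]] | [T [T [F q]] & [F p]]] | [T [F ~ [F p]]]]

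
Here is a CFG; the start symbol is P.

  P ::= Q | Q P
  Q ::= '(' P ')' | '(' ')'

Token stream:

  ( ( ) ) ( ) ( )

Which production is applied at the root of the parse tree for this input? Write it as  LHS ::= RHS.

P ::= Q P

[P [Q ( [P [Q ( )]] )] [P [Q ( )] [P [Q ( )]]]]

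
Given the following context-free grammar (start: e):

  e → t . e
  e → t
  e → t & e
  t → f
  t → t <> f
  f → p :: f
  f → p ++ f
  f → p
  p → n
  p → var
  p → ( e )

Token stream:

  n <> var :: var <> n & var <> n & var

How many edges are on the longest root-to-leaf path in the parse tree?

6

[e [t [t [t [f [p n]]] <> [f [p var] :: [f [p var]]]] <> [f [p n]]] & [e [t [t [f [p var]]] <> [f [p n]]] & [e [t [f [p var]]]]]]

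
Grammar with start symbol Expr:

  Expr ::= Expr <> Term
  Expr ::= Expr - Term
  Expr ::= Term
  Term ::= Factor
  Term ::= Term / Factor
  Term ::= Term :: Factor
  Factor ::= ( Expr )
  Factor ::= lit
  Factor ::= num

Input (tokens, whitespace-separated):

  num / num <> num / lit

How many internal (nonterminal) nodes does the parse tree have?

10

[Expr [Expr [Term [Term [Factor num]] / [Factor num]]] <> [Term [Term [Factor num]] / [Factor lit]]]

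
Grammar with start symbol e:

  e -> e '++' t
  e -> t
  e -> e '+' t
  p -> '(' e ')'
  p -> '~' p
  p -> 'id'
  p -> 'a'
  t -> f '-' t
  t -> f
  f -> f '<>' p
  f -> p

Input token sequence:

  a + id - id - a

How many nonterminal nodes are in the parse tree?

[e [e [t [f [p a]]]] + [t [f [p id]] - [t [f [p id]] - [t [f [p a]]]]]]

14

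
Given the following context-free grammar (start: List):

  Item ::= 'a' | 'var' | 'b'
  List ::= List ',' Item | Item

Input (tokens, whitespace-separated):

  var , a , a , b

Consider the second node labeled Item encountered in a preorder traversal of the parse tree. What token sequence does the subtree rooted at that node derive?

[List [List [List [List [Item var]] , [Item a]] , [Item a]] , [Item b]]

a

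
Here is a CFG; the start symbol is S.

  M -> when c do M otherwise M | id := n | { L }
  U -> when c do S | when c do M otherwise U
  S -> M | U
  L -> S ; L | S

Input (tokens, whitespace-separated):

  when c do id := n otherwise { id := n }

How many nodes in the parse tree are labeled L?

1

[S [M when c do [M id := n] otherwise [M { [L [S [M id := n]]] }]]]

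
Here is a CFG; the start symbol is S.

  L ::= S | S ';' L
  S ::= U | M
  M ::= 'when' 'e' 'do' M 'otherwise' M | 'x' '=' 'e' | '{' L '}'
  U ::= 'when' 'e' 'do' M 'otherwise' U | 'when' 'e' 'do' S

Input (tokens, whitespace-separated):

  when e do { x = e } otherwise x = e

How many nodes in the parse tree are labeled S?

2

[S [M when e do [M { [L [S [M x = e]]] }] otherwise [M x = e]]]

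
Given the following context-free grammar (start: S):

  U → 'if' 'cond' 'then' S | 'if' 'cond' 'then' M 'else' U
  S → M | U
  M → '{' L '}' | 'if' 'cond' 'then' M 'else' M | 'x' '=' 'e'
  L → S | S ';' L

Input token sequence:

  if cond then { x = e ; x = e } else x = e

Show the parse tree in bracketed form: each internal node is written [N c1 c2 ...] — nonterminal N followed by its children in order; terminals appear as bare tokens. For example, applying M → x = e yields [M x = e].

S
M
if cond then M else M
if cond then { L } else M
if cond then { S ; L } else M
if cond then { M ; L } else M
if cond then { x = e ; L } else M
if cond then { x = e ; S } else M
if cond then { x = e ; M } else M
if cond then { x = e ; x = e } else M
if cond then { x = e ; x = e } else x = e

[S [M if cond then [M { [L [S [M x = e]] ; [L [S [M x = e]]]] }] else [M x = e]]]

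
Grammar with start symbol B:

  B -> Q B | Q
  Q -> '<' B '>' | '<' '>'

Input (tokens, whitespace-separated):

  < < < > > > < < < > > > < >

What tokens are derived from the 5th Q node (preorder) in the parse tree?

[B [Q < [B [Q < [B [Q < >]] >]] >] [B [Q < [B [Q < [B [Q < >]] >]] >] [B [Q < >]]]]

< < > >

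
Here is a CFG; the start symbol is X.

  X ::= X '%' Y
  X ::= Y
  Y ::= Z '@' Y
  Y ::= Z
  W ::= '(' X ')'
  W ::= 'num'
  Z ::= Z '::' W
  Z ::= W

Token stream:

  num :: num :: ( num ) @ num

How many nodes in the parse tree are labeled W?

5

[X [Y [Z [Z [Z [W num]] :: [W num]] :: [W ( [X [Y [Z [W num]]]] )]] @ [Y [Z [W num]]]]]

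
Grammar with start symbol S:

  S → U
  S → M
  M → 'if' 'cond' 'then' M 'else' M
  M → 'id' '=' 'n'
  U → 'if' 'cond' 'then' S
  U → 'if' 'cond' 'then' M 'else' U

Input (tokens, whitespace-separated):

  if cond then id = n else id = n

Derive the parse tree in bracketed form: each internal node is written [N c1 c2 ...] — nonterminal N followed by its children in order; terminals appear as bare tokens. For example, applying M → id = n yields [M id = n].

S
M
if cond then M else M
if cond then id = n else M
if cond then id = n else id = n

[S [M if cond then [M id = n] else [M id = n]]]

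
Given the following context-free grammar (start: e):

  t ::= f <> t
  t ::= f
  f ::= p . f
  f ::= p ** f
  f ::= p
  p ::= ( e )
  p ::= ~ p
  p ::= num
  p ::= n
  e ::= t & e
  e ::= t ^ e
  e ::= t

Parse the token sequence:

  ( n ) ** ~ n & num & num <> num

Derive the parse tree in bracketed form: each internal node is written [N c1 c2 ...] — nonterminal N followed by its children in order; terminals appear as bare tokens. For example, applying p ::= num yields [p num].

e
t & e
f & e
p ** f & e
( e ) ** f & e
( t ) ** f & e
( f ) ** f & e
( p ) ** f & e
( n ) ** f & e
( n ) ** p & e
( n ) ** ~ p & e
( n ) ** ~ n & e
( n ) ** ~ n & t & e
( n ) ** ~ n & f & e
( n ) ** ~ n & p & e
( n ) ** ~ n & num & e
( n ) ** ~ n & num & t
( n ) ** ~ n & num & f <> t
( n ) ** ~ n & num & p <> t
( n ) ** ~ n & num & num <> t
( n ) ** ~ n & num & num <> f
( n ) ** ~ n & num & num <> p
( n ) ** ~ n & num & num <> num

[e [t [f [p ( [e [t [f [p n]]]] )] ** [f [p ~ [p n]]]]] & [e [t [f [p num]]] & [e [t [f [p num]] <> [t [f [p num]]]]]]]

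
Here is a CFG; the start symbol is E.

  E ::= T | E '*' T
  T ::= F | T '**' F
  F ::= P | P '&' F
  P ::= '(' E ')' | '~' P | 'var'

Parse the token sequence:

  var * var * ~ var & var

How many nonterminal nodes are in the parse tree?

[E [E [E [T [F [P var]]]] * [T [F [P var]]]] * [T [F [P ~ [P var]] & [F [P var]]]]]

15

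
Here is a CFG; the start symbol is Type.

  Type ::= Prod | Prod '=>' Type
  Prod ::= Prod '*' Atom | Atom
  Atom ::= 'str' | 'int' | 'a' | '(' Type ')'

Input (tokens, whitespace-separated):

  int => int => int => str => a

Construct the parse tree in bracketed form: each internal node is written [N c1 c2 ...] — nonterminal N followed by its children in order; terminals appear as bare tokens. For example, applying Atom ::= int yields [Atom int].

Type
Prod => Type
Atom => Type
int => Type
int => Prod => Type
int => Atom => Type
int => int => Type
int => int => Prod => Type
int => int => Atom => Type
int => int => int => Type
int => int => int => Prod => Type
int => int => int => Atom => Type
int => int => int => str => Type
int => int => int => str => Prod
int => int => int => str => Atom
int => int => int => str => a

[Type [Prod [Atom int]] => [Type [Prod [Atom int]] => [Type [Prod [Atom int]] => [Type [Prod [Atom str]] => [Type [Prod [Atom a]]]]]]]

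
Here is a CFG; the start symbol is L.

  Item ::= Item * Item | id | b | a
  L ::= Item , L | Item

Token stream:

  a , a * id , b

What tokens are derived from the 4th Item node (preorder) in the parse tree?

[L [Item a] , [L [Item [Item a] * [Item id]] , [L [Item b]]]]

id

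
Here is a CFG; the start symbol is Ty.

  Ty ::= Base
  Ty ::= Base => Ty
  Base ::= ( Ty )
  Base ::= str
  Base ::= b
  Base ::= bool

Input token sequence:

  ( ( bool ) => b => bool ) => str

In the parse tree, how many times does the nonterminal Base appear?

6

[Ty [Base ( [Ty [Base ( [Ty [Base bool]] )] => [Ty [Base b] => [Ty [Base bool]]]] )] => [Ty [Base str]]]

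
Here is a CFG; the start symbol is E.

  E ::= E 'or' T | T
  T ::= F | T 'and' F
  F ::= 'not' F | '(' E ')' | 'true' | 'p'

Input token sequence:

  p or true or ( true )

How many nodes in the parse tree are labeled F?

[E [E [E [T [F p]]] or [T [F true]]] or [T [F ( [E [T [F true]]] )]]]

4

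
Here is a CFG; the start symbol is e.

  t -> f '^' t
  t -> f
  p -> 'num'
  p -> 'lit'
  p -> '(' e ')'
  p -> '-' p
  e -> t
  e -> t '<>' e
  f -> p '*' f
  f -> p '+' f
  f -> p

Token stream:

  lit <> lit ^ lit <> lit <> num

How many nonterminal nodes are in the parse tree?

[e [t [f [p lit]]] <> [e [t [f [p lit]] ^ [t [f [p lit]]]] <> [e [t [f [p lit]]] <> [e [t [f [p num]]]]]]]

19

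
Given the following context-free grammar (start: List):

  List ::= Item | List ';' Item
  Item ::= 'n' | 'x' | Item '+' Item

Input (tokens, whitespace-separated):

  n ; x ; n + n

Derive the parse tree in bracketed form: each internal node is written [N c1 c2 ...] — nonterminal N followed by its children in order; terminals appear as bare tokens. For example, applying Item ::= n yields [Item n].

[List [List [List [Item n]] ; [Item x]] ; [Item [Item n] + [Item n]]]

List
List ; Item
List ; Item ; Item
Item ; Item ; Item
n ; Item ; Item
n ; x ; Item
n ; x ; Item + Item
n ; x ; n + Item
n ; x ; n + n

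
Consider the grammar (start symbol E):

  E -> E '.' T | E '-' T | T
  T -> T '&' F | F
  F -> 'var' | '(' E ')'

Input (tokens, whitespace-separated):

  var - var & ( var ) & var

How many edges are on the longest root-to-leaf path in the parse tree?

[E [E [T [F var]]] - [T [T [T [F var]] & [F ( [E [T [F var]]] )]] & [F var]]]

7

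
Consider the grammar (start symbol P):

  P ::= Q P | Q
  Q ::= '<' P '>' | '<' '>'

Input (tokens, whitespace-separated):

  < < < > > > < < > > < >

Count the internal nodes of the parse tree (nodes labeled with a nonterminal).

[P [Q < [P [Q < [P [Q < >]] >]] >] [P [Q < [P [Q < >]] >] [P [Q < >]]]]

12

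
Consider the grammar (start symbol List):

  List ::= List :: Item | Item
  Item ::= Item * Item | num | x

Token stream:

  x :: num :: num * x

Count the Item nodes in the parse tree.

[List [List [List [Item x]] :: [Item num]] :: [Item [Item num] * [Item x]]]

5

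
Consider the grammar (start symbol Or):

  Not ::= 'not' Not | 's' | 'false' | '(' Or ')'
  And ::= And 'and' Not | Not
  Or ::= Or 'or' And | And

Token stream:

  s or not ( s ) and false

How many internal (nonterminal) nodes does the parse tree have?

12

[Or [Or [And [Not s]]] or [And [And [Not not [Not ( [Or [And [Not s]]] )]]] and [Not false]]]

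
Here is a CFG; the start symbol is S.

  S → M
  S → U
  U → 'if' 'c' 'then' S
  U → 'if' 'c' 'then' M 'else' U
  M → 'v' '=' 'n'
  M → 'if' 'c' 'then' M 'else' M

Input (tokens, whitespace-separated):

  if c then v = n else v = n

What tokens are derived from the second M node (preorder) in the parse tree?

[S [M if c then [M v = n] else [M v = n]]]

v = n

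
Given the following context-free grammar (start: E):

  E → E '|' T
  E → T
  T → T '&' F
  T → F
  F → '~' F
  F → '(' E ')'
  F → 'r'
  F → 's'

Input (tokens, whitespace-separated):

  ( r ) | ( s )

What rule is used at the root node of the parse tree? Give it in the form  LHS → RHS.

[E [E [T [F ( [E [T [F r]]] )]]] | [T [F ( [E [T [F s]]] )]]]

E → E '|' T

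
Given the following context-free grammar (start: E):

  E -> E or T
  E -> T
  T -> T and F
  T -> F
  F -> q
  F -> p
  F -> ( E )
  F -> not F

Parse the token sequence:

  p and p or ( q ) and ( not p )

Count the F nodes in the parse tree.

[E [E [T [T [F p]] and [F p]]] or [T [T [F ( [E [T [F q]]] )]] and [F ( [E [T [F not [F p]]]] )]]]

7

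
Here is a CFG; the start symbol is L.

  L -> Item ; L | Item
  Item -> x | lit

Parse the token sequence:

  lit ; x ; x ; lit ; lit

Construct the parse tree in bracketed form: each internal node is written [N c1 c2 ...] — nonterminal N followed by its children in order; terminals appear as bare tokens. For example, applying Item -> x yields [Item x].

[L [Item lit] ; [L [Item x] ; [L [Item x] ; [L [Item lit] ; [L [Item lit]]]]]]

L
Item ; L
lit ; L
lit ; Item ; L
lit ; x ; L
lit ; x ; Item ; L
lit ; x ; x ; L
lit ; x ; x ; Item ; L
lit ; x ; x ; lit ; L
lit ; x ; x ; lit ; Item
lit ; x ; x ; lit ; lit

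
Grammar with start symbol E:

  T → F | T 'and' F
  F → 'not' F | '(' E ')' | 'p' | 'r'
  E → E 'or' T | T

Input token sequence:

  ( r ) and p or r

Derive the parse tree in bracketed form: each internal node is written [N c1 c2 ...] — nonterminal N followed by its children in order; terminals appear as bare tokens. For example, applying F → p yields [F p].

E
E or T
T or T
T and F or T
F and F or T
( E ) and F or T
( T ) and F or T
( F ) and F or T
( r ) and F or T
( r ) and p or T
( r ) and p or F
( r ) and p or r

[E [E [T [T [F ( [E [T [F r]]] )]] and [F p]]] or [T [F r]]]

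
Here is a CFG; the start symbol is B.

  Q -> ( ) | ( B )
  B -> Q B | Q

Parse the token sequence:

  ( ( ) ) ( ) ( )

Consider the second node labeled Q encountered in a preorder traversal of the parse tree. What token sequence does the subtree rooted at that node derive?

[B [Q ( [B [Q ( )]] )] [B [Q ( )] [B [Q ( )]]]]

( )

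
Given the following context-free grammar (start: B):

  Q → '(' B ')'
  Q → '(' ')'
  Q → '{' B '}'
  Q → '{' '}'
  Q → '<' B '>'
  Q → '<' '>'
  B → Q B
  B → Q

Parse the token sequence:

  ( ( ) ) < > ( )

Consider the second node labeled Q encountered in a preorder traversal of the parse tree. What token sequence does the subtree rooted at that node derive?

( )

[B [Q ( [B [Q ( )]] )] [B [Q < >] [B [Q ( )]]]]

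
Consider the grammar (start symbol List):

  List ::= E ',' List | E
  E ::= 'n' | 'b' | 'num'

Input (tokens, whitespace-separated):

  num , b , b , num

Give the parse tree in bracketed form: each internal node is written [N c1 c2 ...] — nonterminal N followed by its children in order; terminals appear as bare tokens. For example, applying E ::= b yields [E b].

List
E , List
num , List
num , E , List
num , b , List
num , b , E , List
num , b , b , List
num , b , b , E
num , b , b , num

[List [E num] , [List [E b] , [List [E b] , [List [E num]]]]]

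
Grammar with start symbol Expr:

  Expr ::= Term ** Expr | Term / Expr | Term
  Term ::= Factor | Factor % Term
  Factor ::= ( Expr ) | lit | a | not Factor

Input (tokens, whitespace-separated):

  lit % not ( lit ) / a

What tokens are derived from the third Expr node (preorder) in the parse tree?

a

[Expr [Term [Factor lit] % [Term [Factor not [Factor ( [Expr [Term [Factor lit]]] )]]]] / [Expr [Term [Factor a]]]]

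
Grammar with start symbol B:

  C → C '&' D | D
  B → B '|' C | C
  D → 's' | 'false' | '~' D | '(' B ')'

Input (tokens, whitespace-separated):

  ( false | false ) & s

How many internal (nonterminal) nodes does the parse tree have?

11

[B [C [C [D ( [B [B [C [D false]]] | [C [D false]]] )]] & [D s]]]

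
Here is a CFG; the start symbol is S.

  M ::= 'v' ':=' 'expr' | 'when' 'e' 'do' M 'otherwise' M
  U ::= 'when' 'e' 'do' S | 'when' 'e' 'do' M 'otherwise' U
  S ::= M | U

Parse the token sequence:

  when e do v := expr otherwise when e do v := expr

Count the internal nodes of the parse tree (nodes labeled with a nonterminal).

6

[S [U when e do [M v := expr] otherwise [U when e do [S [M v := expr]]]]]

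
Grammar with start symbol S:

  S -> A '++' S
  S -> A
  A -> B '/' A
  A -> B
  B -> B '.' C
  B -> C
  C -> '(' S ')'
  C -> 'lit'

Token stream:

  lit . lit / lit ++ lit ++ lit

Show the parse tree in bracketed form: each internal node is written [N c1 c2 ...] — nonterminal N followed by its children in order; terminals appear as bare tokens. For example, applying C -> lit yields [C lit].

[S [A [B [B [C lit]] . [C lit]] / [A [B [C lit]]]] ++ [S [A [B [C lit]]] ++ [S [A [B [C lit]]]]]]

S
A ++ S
B / A ++ S
B . C / A ++ S
C . C / A ++ S
lit . C / A ++ S
lit . lit / A ++ S
lit . lit / B ++ S
lit . lit / C ++ S
lit . lit / lit ++ S
lit . lit / lit ++ A ++ S
lit . lit / lit ++ B ++ S
lit . lit / lit ++ C ++ S
lit . lit / lit ++ lit ++ S
lit . lit / lit ++ lit ++ A
lit . lit / lit ++ lit ++ B
lit . lit / lit ++ lit ++ C
lit . lit / lit ++ lit ++ lit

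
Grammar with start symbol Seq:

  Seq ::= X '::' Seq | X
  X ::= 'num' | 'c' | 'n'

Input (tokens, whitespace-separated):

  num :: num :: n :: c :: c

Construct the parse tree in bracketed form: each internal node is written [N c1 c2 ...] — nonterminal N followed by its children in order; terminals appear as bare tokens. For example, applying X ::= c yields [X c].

Seq
X :: Seq
num :: Seq
num :: X :: Seq
num :: num :: Seq
num :: num :: X :: Seq
num :: num :: n :: Seq
num :: num :: n :: X :: Seq
num :: num :: n :: c :: Seq
num :: num :: n :: c :: X
num :: num :: n :: c :: c

[Seq [X num] :: [Seq [X num] :: [Seq [X n] :: [Seq [X c] :: [Seq [X c]]]]]]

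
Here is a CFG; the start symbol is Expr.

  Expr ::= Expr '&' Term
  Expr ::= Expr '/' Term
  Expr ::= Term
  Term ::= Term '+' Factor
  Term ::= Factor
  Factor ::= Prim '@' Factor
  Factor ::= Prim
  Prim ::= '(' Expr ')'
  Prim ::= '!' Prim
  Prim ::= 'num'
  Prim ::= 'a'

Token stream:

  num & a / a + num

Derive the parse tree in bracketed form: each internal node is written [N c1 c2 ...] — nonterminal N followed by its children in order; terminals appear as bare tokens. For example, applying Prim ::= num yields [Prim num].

Expr
Expr / Term
Expr & Term / Term
Term & Term / Term
Factor & Term / Term
Prim & Term / Term
num & Term / Term
num & Factor / Term
num & Prim / Term
num & a / Term
num & a / Term + Factor
num & a / Factor + Factor
num & a / Prim + Factor
num & a / a + Factor
num & a / a + Prim
num & a / a + num

[Expr [Expr [Expr [Term [Factor [Prim num]]]] & [Term [Factor [Prim a]]]] / [Term [Term [Factor [Prim a]]] + [Factor [Prim num]]]]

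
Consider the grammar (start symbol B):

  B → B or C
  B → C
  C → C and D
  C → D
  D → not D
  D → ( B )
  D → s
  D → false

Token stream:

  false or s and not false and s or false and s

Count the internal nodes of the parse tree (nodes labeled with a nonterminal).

16

[B [B [B [C [D false]]] or [C [C [C [D s]] and [D not [D false]]] and [D s]]] or [C [C [D false]] and [D s]]]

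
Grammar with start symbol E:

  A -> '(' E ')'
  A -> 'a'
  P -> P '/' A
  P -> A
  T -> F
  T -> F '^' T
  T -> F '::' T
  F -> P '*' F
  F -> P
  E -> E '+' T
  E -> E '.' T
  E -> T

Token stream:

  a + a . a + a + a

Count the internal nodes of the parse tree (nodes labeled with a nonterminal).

[E [E [E [E [E [T [F [P [A a]]]]] + [T [F [P [A a]]]]] . [T [F [P [A a]]]]] + [T [F [P [A a]]]]] + [T [F [P [A a]]]]]

25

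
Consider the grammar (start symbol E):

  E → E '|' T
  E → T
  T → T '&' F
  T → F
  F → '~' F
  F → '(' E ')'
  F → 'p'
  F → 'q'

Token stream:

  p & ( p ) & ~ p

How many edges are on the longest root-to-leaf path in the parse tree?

7

[E [T [T [T [F p]] & [F ( [E [T [F p]]] )]] & [F ~ [F p]]]]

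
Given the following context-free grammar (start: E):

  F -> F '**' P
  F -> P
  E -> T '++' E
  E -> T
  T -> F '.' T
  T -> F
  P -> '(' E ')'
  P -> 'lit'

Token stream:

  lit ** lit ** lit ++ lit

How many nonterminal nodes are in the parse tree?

[E [T [F [F [F [P lit]] ** [P lit]] ** [P lit]]] ++ [E [T [F [P lit]]]]]

12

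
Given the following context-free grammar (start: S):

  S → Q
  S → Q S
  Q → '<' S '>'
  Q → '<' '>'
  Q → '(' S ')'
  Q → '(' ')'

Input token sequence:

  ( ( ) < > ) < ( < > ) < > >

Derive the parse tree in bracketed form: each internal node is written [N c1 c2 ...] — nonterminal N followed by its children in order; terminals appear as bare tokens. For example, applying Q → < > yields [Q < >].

[S [Q ( [S [Q ( )] [S [Q < >]]] )] [S [Q < [S [Q ( [S [Q < >]] )] [S [Q < >]]] >]]]

S
Q S
( S ) S
( Q S ) S
( ( ) S ) S
( ( ) Q ) S
( ( ) < > ) S
( ( ) < > ) Q
( ( ) < > ) < S >
( ( ) < > ) < Q S >
( ( ) < > ) < ( S ) S >
( ( ) < > ) < ( Q ) S >
( ( ) < > ) < ( < > ) S >
( ( ) < > ) < ( < > ) Q >
( ( ) < > ) < ( < > ) < > >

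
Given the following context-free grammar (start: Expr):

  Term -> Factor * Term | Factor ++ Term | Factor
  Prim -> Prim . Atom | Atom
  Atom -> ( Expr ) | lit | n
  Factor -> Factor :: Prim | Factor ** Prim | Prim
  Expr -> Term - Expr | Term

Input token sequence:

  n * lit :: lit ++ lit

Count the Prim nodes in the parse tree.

4

[Expr [Term [Factor [Prim [Atom n]]] * [Term [Factor [Factor [Prim [Atom lit]]] :: [Prim [Atom lit]]] ++ [Term [Factor [Prim [Atom lit]]]]]]]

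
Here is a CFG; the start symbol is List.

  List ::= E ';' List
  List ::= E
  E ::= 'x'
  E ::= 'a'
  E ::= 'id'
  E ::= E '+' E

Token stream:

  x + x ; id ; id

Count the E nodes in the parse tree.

5

[List [E [E x] + [E x]] ; [List [E id] ; [List [E id]]]]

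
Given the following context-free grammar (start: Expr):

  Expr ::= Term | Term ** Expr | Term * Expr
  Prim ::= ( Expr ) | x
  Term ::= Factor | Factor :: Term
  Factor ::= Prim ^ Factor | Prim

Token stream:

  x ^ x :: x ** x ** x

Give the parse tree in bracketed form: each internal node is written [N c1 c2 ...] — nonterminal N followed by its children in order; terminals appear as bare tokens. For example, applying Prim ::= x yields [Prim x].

Expr
Term ** Expr
Factor :: Term ** Expr
Prim ^ Factor :: Term ** Expr
x ^ Factor :: Term ** Expr
x ^ Prim :: Term ** Expr
x ^ x :: Term ** Expr
x ^ x :: Factor ** Expr
x ^ x :: Prim ** Expr
x ^ x :: x ** Expr
x ^ x :: x ** Term ** Expr
x ^ x :: x ** Factor ** Expr
x ^ x :: x ** Prim ** Expr
x ^ x :: x ** x ** Expr
x ^ x :: x ** x ** Term
x ^ x :: x ** x ** Factor
x ^ x :: x ** x ** Prim
x ^ x :: x ** x ** x

[Expr [Term [Factor [Prim x] ^ [Factor [Prim x]]] :: [Term [Factor [Prim x]]]] ** [Expr [Term [Factor [Prim x]]] ** [Expr [Term [Factor [Prim x]]]]]]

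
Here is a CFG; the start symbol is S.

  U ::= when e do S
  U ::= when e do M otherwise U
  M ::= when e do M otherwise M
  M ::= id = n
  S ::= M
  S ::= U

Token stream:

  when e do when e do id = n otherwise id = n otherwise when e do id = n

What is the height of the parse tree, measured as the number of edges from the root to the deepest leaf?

5

[S [U when e do [M when e do [M id = n] otherwise [M id = n]] otherwise [U when e do [S [M id = n]]]]]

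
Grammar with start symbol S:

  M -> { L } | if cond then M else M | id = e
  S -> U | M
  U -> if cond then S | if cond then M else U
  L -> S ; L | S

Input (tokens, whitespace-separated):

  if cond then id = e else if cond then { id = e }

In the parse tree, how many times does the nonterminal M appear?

3

[S [U if cond then [M id = e] else [U if cond then [S [M { [L [S [M id = e]]] }]]]]]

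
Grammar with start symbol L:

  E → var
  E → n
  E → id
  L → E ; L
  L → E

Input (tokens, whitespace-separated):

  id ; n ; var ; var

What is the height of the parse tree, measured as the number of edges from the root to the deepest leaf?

[L [E id] ; [L [E n] ; [L [E var] ; [L [E var]]]]]

5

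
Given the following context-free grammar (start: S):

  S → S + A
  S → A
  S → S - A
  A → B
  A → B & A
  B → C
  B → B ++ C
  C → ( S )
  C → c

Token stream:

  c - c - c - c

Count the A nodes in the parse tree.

4

[S [S [S [S [A [B [C c]]]] - [A [B [C c]]]] - [A [B [C c]]]] - [A [B [C c]]]]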